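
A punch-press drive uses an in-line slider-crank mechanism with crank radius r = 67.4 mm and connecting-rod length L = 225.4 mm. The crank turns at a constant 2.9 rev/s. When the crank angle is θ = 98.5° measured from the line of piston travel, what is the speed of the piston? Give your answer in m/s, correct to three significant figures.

ω = 2π·2.9 = 18.22 rad/s
For an in-line slider-crank, x = r cosθ + √(L² − r² sin²θ), so v = −rω sinθ·[1 + r cosθ/√(L² − r² sin²θ)].
With r = 0.0674 m, L = 0.2254 m, θ = 98.5°: √(L² − r² sin²θ) = 0.21532 m.
v = −0.0674·18.22·0.98902·[1 + 0.0674·-0.14781/0.21532] = -1.1584 m/s.
|v| = 1.1584 m/s.

1.16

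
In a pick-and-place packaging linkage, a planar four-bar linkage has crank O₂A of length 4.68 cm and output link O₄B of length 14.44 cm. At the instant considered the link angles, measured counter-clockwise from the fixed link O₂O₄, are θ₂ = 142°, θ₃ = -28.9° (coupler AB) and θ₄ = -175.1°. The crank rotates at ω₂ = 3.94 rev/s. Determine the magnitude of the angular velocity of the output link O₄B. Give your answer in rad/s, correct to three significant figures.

2.28

ω₂ = 24.76 rad/s (from 3.94 rev/s).
Differentiating the loop-closure r₂e^{iθ₂}+r₃e^{iθ₃}=r₁+r₄e^{iθ₄} gives r₂ω₂e^{iθ₂}+r₃ω₃e^{iθ₃}=r₄ω₄e^{iθ₄}.
Eliminating the other unknown: ω₄ = r₂ω₂ sin(θ₂−θ₃) / [r₄ sin(θ₄−θ₃)].
Numerator sine = +0.15816; denominator sine = -0.55630.
Result = 0.0468·24.76·(+0.15816) / (0.1444·(-0.55630)) = -2.2811 rad/s; magnitude 2.2811 rad/s.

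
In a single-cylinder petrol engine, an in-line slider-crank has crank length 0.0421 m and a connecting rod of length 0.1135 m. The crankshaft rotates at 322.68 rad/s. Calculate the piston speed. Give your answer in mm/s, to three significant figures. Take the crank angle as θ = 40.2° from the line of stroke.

11300

ω = 322.7 rad/s
For an in-line slider-crank, x = r cosθ + √(L² − r² sin²θ), so v = −rω sinθ·[1 + r cosθ/√(L² − r² sin²θ)].
With r = 0.0421 m, L = 0.1135 m, θ = 40.2°: √(L² − r² sin²θ) = 0.1102 m.
v = −0.0421·322.7·0.64546·[1 + 0.0421·0.76380/0.1102] = -11.327 m/s.
|v| = 11.327 m/s = 11327 mm/s.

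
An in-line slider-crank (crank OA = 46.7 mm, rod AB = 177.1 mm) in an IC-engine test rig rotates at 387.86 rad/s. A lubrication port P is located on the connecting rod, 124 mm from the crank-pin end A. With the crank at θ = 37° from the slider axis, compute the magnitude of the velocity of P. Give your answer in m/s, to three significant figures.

ω = 387.9 rad/s.  Crank-pin speed |V_A| = rω = 18.113 m/s, perpendicular to OA.
Rod angle: sinφ = −(r/L) sinθ ⇒ φ = -9.131°; ω_rod = −rω cosθ/√(L²−r²sin²θ) = -82.73 rad/s.
V_P = V_A + ω_rod × AP, with AP = 0.124 m along the rod.
Components: V_Px = −rω sinθ − a·ω_rod·sinφ = -12.529 m/s;  V_Py = rω cosθ + a·ω_rod·cosφ = +4.3373 m/s.
|V_P| = √(V_Px² + V_Py²) = 13.258 m/s.

13.3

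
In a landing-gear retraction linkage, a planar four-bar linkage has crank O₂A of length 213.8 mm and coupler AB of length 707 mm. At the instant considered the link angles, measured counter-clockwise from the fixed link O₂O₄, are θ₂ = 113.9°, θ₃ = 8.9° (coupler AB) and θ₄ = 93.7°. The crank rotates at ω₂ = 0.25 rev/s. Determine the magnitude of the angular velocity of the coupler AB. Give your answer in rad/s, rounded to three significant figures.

ω₂ = 1.571 rad/s (from 0.25 rev/s).
Differentiating the loop-closure r₂e^{iθ₂}+r₃e^{iθ₃}=r₁+r₄e^{iθ₄} gives r₂ω₂e^{iθ₂}+r₃ω₃e^{iθ₃}=r₄ω₄e^{iθ₄}.
Eliminating the other unknown: ω₃ = r₂ω₂ sin(θ₄−θ₂) / [r₃ sin(θ₃−θ₄)].
Numerator sine = -0.34530; denominator sine = -0.99588.
Result = 0.2138·1.571·(-0.34530) / (0.707·(-0.99588)) = +0.1647 rad/s; magnitude 0.1647 rad/s.

0.165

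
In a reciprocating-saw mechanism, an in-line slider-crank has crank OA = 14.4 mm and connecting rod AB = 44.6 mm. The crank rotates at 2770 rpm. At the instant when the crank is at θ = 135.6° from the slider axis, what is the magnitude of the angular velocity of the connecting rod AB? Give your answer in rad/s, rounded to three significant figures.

68.7

ω = 290.1 rad/s (converted from 2770 rpm).
The rod makes angle φ with the slider axis where L sinφ = r sinθ; differentiating, L cosφ·φ̇ = r ω cosθ.
L cosφ = √(L² − r² sin²θ) = 0.043447 m.
|ω_rod| = r ω |cosθ| / √(L² − r² sin²θ) = 0.0144·290.1·0.71447/0.043447 = 68.69 rad/s.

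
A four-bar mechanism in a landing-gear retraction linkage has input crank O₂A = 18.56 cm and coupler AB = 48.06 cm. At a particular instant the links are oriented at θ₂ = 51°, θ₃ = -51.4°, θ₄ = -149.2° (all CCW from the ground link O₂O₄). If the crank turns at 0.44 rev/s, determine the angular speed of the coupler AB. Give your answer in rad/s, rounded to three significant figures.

0.372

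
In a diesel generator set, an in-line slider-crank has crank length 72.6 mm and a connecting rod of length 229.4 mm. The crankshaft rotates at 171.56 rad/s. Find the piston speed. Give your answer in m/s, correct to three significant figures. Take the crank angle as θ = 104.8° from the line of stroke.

11.0

ω = 171.6 rad/s
For an in-line slider-crank, x = r cosθ + √(L² − r² sin²θ), so v = −rω sinθ·[1 + r cosθ/√(L² − r² sin²θ)].
With r = 0.0726 m, L = 0.2294 m, θ = 104.8°: √(L² − r² sin²θ) = 0.2184 m.
v = −0.0726·171.6·0.96682·[1 + 0.0726·-0.25545/0.2184] = -11.019 m/s.
|v| = 11.019 m/s.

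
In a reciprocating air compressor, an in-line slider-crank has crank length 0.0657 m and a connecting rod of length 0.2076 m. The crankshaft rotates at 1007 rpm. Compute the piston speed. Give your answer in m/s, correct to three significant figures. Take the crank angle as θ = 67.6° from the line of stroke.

ω = 2π·1007/60 = 105.5 rad/s
For an in-line slider-crank, x = r cosθ + √(L² − r² sin²θ), so v = −rω sinθ·[1 + r cosθ/√(L² − r² sin²θ)].
With r = 0.0657 m, L = 0.2076 m, θ = 67.6°: √(L² − r² sin²θ) = 0.19851 m.
v = −0.0657·105.5·0.92455·[1 + 0.0657·0.38107/0.19851] = -7.2133 m/s.
|v| = 7.2133 m/s.

7.21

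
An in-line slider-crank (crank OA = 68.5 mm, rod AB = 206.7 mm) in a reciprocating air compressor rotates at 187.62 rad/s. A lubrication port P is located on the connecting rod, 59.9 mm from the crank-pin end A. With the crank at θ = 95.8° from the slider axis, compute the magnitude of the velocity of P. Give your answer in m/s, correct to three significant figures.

12.7

ω = 187.6 rad/s.  Crank-pin speed |V_A| = rω = 12.852 m/s, perpendicular to OA.
Rod angle: sinφ = −(r/L) sinθ ⇒ φ = -19.251°; ω_rod = −rω cosθ/√(L²−r²sin²θ) = +6.6555 rad/s.
V_P = V_A + ω_rod × AP, with AP = 0.0599 m along the rod.
Components: V_Px = −rω sinθ − a·ω_rod·sinφ = -12.655 m/s;  V_Py = rω cosθ + a·ω_rod·cosφ = -0.9224 m/s.
|V_P| = √(V_Px² + V_Py²) = 12.688 m/s.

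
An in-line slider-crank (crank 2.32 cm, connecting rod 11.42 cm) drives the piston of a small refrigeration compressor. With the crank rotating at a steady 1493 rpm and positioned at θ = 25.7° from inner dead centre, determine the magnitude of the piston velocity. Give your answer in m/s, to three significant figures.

ω = 2π·1493/60 = 156.3 rad/s
For an in-line slider-crank, x = r cosθ + √(L² − r² sin²θ), so v = −rω sinθ·[1 + r cosθ/√(L² − r² sin²θ)].
With r = 0.0232 m, L = 0.1142 m, θ = 25.7°: √(L² − r² sin²θ) = 0.11376 m.
v = −0.0232·156.3·0.43366·[1 + 0.0232·0.90108/0.11376] = -1.8621 m/s.
|v| = 1.8621 m/s.

1.86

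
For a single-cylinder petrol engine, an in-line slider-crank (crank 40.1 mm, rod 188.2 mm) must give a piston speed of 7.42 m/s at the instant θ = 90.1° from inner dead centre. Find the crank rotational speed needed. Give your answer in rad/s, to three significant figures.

185

For an in-line slider-crank, |v_piston| = rω|sinθ|·[1 + r cosθ/√(L² − r² sin²θ)].
With r = 0.0401 m, L = 0.1882 m, θ = 90.1°: the bracketed kinematic factor |dx/dθ| = 0.040085 m.
ω = v/|dx/dθ| = 7.42/0.040085 = 185.11 rad/s.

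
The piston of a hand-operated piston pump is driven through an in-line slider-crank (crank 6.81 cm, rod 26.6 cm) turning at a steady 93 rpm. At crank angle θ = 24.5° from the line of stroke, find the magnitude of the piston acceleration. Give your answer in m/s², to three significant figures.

6.98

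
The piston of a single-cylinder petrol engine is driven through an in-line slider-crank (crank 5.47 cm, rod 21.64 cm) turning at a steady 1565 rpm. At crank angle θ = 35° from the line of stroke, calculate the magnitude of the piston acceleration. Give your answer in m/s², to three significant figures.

ω = 2π·1565/60 = 163.9 rad/s
x(θ) = r cosθ + √(L² − r² sin²θ); with ω constant, a = ω²·d²x/dθ².
d²x/dθ² = −r cosθ − r²(cos2θ)/√u − r⁴ sin²2θ/(4u^{3/2}),  u = L² − r² sin²θ = 0.0458446 m².
Substituting r = 0.0547 m, L = 0.2164 m, θ = 35°: d²x/dθ² = -0.049788 m.
a = ω²·d²x/dθ² = (163.9)²·(-0.049788) = -1337.3 m/s²;  |a| = 1337.3 m/s².

1340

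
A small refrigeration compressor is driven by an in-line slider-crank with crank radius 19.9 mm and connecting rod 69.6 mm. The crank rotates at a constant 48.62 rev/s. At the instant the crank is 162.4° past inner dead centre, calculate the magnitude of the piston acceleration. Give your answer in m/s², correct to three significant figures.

ω = 2π·48.6 = 305.5 rad/s
x(θ) = r cosθ + √(L² − r² sin²θ); with ω constant, a = ω²·d²x/dθ².
d²x/dθ² = −r cosθ − r²(cos2θ)/√u − r⁴ sin²2θ/(4u^{3/2}),  u = L² − r² sin²θ = 0.00480795 m².
Substituting r = 0.0199 m, L = 0.0696 m, θ = 162.4°: d²x/dθ² = +0.014263 m.
a = ω²·d²x/dθ² = (305.5)²·(+0.014263) = +1331 m/s²;  |a| = 1331 m/s².

1330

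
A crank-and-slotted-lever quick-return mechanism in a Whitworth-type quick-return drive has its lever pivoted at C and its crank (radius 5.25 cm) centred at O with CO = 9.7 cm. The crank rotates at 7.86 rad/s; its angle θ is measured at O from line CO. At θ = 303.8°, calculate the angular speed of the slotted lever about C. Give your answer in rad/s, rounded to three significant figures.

2.46

ω = 7.86 rad/s
Crank pin A relative to C: A = (d + r cosθ, r sinθ); lever angle φ = atan2(r sinθ, d + r cosθ).
Differentiating tanφ: φ̇ = rω(d cosθ + r)/(d² + r² + 2dr cosθ).
d² + r² + 2dr cosθ = |CA|² = 0.0178311 m²;  d cosθ + r = +0.10646 m.
|ω_lever| = |0.0525·7.86·+0.10646| / 0.0178311 = 2.4637 rad/s.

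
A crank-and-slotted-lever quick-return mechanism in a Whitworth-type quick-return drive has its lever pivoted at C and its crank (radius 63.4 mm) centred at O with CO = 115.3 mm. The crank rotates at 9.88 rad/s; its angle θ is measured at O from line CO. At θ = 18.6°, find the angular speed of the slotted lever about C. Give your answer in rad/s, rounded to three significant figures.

3.47

ω = 9.88 rad/s
Crank pin A relative to C: A = (d + r cosθ, r sinθ); lever angle φ = atan2(r sinθ, d + r cosθ).
Differentiating tanφ: φ̇ = rω(d cosθ + r)/(d² + r² + 2dr cosθ).
d² + r² + 2dr cosθ = |CA|² = 0.0311701 m²;  d cosθ + r = +0.17268 m.
|ω_lever| = |0.0634·9.88·+0.17268| / 0.0311701 = 3.4701 rad/s.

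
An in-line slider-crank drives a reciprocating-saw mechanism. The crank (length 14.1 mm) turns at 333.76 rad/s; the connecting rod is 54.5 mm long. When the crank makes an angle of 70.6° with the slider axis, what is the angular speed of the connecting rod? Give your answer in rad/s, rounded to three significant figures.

29.6

ω = 333.8 rad/s
The rod makes angle φ with the slider axis where L sinφ = r sinθ; differentiating, L cosφ·φ̇ = r ω cosθ.
L cosφ = √(L² − r² sin²θ) = 0.052852 m.
|ω_rod| = r ω |cosθ| / √(L² − r² sin²θ) = 0.0141·333.8·0.33216/0.052852 = 29.576 rad/s.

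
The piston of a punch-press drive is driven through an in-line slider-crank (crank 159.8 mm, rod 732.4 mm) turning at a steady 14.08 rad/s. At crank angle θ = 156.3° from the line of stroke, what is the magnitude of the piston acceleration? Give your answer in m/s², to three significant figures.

ω = 14.08 rad/s
x(θ) = r cosθ + √(L² − r² sin²θ); with ω constant, a = ω²·d²x/dθ².
d²x/dθ² = −r cosθ − r²(cos2θ)/√u − r⁴ sin²2θ/(4u^{3/2}),  u = L² − r² sin²θ = 0.532284 m².
Substituting r = 0.1598 m, L = 0.7324 m, θ = 156.3°: d²x/dθ² = +0.1224 m.
a = ω²·d²x/dθ² = (14.08)²·(+0.1224) = +24.266 m/s²;  |a| = 24.266 m/s².

24.3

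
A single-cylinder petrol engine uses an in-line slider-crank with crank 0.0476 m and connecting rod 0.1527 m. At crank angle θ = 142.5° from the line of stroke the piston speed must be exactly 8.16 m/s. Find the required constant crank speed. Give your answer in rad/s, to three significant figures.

376

For an in-line slider-crank, |v_piston| = rω|sinθ|·[1 + r cosθ/√(L² − r² sin²θ)].
With r = 0.0476 m, L = 0.1527 m, θ = 142.5°: the bracketed kinematic factor |dx/dθ| = 0.021678 m.
ω = v/|dx/dθ| = 8.16/0.021678 = 376.41 rad/s.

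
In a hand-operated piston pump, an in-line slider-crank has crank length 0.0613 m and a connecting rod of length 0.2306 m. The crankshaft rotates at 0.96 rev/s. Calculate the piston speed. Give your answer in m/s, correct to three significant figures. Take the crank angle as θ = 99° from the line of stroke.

0.349

ω = 2π·0.96 = 6.032 rad/s
For an in-line slider-crank, x = r cosθ + √(L² − r² sin²θ), so v = −rω sinθ·[1 + r cosθ/√(L² − r² sin²θ)].
With r = 0.0613 m, L = 0.2306 m, θ = 99°: √(L² − r² sin²θ) = 0.22251 m.
v = −0.0613·6.032·0.98769·[1 + 0.0613·-0.15643/0.22251] = -0.34946 m/s.
|v| = 0.34946 m/s.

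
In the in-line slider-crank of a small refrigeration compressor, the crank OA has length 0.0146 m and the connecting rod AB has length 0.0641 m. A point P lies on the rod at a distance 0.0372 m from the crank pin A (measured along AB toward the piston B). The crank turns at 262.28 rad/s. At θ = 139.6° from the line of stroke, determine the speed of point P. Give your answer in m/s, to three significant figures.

ω = 262.3 rad/s.  Crank-pin speed |V_A| = rω = 3.8293 m/s, perpendicular to OA.
Rod angle: sinφ = −(r/L) sinθ ⇒ φ = -8.489°; ω_rod = −rω cosθ/√(L²−r²sin²θ) = +45.998 rad/s.
V_P = V_A + ω_rod × AP, with AP = 0.0372 m along the rod.
Components: V_Px = −rω sinθ − a·ω_rod·sinφ = -2.2292 m/s;  V_Py = rω cosθ + a·ω_rod·cosφ = -1.2238 m/s.
|V_P| = √(V_Px² + V_Py²) = 2.5431 m/s.

2.54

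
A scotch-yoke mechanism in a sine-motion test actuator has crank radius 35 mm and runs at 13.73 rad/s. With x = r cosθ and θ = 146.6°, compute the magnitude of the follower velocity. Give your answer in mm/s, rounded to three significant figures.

ω = 13.73 rad/s
x = r cosθ ⇒ ẋ = −rω sinθ.
|v| = rω|sinθ| = 0.035·13.73·|sin 146.6°| = 0.26453 m/s = 264.53 mm/s.

265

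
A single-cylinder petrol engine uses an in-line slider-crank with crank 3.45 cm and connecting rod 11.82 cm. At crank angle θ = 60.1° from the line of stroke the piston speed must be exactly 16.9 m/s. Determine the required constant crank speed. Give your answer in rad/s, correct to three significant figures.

491

For an in-line slider-crank, |v_piston| = rω|sinθ|·[1 + r cosθ/√(L² − r² sin²θ)].
With r = 0.0345 m, L = 0.1182 m, θ = 60.1°: the bracketed kinematic factor |dx/dθ| = 0.034406 m.
ω = v/|dx/dθ| = 16.9/0.034406 = 491.2 rad/s.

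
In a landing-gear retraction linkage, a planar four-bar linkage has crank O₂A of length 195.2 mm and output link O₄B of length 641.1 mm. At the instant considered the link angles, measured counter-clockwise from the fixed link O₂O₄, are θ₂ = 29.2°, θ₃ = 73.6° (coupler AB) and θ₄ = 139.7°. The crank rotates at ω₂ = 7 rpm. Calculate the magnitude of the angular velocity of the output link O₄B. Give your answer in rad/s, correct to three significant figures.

0.171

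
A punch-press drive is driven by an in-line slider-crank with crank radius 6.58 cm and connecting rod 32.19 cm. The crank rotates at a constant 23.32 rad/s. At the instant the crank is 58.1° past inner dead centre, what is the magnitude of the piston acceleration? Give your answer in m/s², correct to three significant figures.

15.7

ω = 23.32 rad/s
x(θ) = r cosθ + √(L² − r² sin²θ); with ω constant, a = ω²·d²x/dθ².
d²x/dθ² = −r cosθ − r²(cos2θ)/√u − r⁴ sin²2θ/(4u^{3/2}),  u = L² − r² sin²θ = 0.100499 m².
Substituting r = 0.0658 m, L = 0.3219 m, θ = 58.1°: d²x/dθ² = -0.02886 m.
a = ω²·d²x/dθ² = (23.32)²·(-0.02886) = -15.695 m/s²;  |a| = 15.695 m/s².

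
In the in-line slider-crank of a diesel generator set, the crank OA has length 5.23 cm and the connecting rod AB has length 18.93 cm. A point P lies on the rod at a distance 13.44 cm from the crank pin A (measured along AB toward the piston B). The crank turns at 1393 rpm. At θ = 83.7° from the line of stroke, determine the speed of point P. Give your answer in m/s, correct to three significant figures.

7.76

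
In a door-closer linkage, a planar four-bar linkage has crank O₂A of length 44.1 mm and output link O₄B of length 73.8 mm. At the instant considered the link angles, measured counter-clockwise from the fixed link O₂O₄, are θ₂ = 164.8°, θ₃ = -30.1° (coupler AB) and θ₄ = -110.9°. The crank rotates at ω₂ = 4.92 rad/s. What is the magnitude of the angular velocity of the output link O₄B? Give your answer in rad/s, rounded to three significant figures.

0.766

ω₂ = 4.92 rad/s
Differentiating the loop-closure r₂e^{iθ₂}+r₃e^{iθ₃}=r₁+r₄e^{iθ₄} gives r₂ω₂e^{iθ₂}+r₃ω₃e^{iθ₃}=r₄ω₄e^{iθ₄}.
Eliminating the other unknown: ω₄ = r₂ω₂ sin(θ₂−θ₃) / [r₄ sin(θ₄−θ₃)].
Numerator sine = -0.25713; denominator sine = -0.98714.
Result = 0.0441·4.92·(-0.25713) / (0.0738·(-0.98714)) = +0.76582 rad/s; magnitude 0.76582 rad/s.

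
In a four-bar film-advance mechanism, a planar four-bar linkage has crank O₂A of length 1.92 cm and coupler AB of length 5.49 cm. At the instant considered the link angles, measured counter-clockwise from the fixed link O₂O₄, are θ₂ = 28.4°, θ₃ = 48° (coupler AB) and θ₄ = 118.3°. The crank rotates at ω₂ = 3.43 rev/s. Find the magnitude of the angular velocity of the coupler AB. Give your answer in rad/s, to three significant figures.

ω₂ = 21.55 rad/s (from 3.43 rev/s).
Differentiating the loop-closure r₂e^{iθ₂}+r₃e^{iθ₃}=r₁+r₄e^{iθ₄} gives r₂ω₂e^{iθ₂}+r₃ω₃e^{iθ₃}=r₄ω₄e^{iθ₄}.
Eliminating the other unknown: ω₃ = r₂ω₂ sin(θ₄−θ₂) / [r₃ sin(θ₃−θ₄)].
Numerator sine = +1.00000; denominator sine = -0.94147.
Result = 0.0192·21.55·(+1.00000) / (0.0549·(-0.94147)) = -8.0056 rad/s; magnitude 8.0056 rad/s.

8.01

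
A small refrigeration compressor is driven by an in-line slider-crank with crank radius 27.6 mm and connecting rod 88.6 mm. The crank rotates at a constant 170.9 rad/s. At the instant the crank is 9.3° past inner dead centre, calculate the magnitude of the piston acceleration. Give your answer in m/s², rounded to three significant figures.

ω = 170.9 rad/s
x(θ) = r cosθ + √(L² − r² sin²θ); with ω constant, a = ω²·d²x/dθ².
d²x/dθ² = −r cosθ − r²(cos2θ)/√u − r⁴ sin²2θ/(4u^{3/2}),  u = L² − r² sin²θ = 0.00783007 m².
Substituting r = 0.0276 m, L = 0.0886 m, θ = 9.3°: d²x/dθ² = -0.035418 m.
a = ω²·d²x/dθ² = (170.9)²·(-0.035418) = -1034.4 m/s²;  |a| = 1034.4 m/s².

1030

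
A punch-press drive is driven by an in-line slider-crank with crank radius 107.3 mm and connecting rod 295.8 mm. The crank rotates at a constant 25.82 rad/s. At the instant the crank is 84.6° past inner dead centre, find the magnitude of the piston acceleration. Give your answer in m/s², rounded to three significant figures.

20.6

ω = 25.82 rad/s
x(θ) = r cosθ + √(L² − r² sin²θ); with ω constant, a = ω²·d²x/dθ².
d²x/dθ² = −r cosθ − r²(cos2θ)/√u − r⁴ sin²2θ/(4u^{3/2}),  u = L² − r² sin²θ = 0.0760863 m².
Substituting r = 0.1073 m, L = 0.2958 m, θ = 84.6°: d²x/dθ² = +0.030847 m.
a = ω²·d²x/dθ² = (25.82)²·(+0.030847) = +20.565 m/s²;  |a| = 20.565 m/s².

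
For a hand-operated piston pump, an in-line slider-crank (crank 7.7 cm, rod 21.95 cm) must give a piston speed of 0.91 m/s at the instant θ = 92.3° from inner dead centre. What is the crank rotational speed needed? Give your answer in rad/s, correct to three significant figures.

For an in-line slider-crank, |v_piston| = rω|sinθ|·[1 + r cosθ/√(L² − r² sin²θ)].
With r = 0.077 m, L = 0.2195 m, θ = 92.3°: the bracketed kinematic factor |dx/dθ| = 0.075781 m.
ω = v/|dx/dθ| = 0.91/0.075781 = 12.008 rad/s.

12.0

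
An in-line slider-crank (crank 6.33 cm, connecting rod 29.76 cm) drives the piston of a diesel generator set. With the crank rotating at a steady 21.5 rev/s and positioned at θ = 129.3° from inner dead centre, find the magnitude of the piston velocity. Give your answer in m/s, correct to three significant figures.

5.71

ω = 2π·21.5 = 135.1 rad/s
For an in-line slider-crank, x = r cosθ + √(L² − r² sin²θ), so v = −rω sinθ·[1 + r cosθ/√(L² − r² sin²θ)].
With r = 0.0633 m, L = 0.2976 m, θ = 129.3°: √(L² − r² sin²θ) = 0.29354 m.
v = −0.0633·135.1·0.77384·[1 + 0.0633·-0.63338/0.29354] = -5.7134 m/s.
|v| = 5.7134 m/s.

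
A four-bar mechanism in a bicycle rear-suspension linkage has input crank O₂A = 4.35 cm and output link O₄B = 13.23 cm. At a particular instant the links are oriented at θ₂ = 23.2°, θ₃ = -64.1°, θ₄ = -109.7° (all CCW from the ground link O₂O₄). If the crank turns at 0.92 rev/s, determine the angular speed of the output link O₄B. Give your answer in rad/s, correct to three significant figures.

ω₂ = 5.781 rad/s (from 0.92 rev/s).
Differentiating the loop-closure r₂e^{iθ₂}+r₃e^{iθ₃}=r₁+r₄e^{iθ₄} gives r₂ω₂e^{iθ₂}+r₃ω₃e^{iθ₃}=r₄ω₄e^{iθ₄}.
Eliminating the other unknown: ω₄ = r₂ω₂ sin(θ₂−θ₃) / [r₄ sin(θ₄−θ₃)].
Numerator sine = +0.99889; denominator sine = -0.71447.
Result = 0.0435·5.781·(+0.99889) / (0.1323·(-0.71447)) = -2.6572 rad/s; magnitude 2.6572 rad/s.

2.66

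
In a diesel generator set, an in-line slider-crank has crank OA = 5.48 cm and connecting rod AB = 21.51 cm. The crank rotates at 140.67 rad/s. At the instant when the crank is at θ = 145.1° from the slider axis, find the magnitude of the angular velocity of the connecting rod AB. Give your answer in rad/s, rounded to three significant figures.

29.7

ω = 140.7 rad/s
The rod makes angle φ with the slider axis where L sinφ = r sinθ; differentiating, L cosφ·φ̇ = r ω cosθ.
L cosφ = √(L² − r² sin²θ) = 0.2128 m.
|ω_rod| = r ω |cosθ| / √(L² − r² sin²θ) = 0.0548·140.7·0.82015/0.2128 = 29.71 rad/s.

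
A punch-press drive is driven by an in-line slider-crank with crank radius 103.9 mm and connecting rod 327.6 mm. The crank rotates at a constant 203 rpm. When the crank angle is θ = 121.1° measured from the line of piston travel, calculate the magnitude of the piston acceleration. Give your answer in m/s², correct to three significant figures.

31.1

ω = 2π·203/60 = 21.26 rad/s
x(θ) = r cosθ + √(L² − r² sin²θ); with ω constant, a = ω²·d²x/dθ².
d²x/dθ² = −r cosθ − r²(cos2θ)/√u − r⁴ sin²2θ/(4u^{3/2}),  u = L² − r² sin²θ = 0.0994068 m².
Substituting r = 0.1039 m, L = 0.3276 m, θ = 121.1°: d²x/dθ² = +0.068909 m.
a = ω²·d²x/dθ² = (21.26)²·(+0.068909) = +31.141 m/s²;  |a| = 31.141 m/s².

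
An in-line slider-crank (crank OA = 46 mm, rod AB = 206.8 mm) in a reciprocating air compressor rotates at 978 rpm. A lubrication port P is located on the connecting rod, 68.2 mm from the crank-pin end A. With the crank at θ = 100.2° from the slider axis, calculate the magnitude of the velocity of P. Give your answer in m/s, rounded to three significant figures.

4.61

ω = 102.4 rad/s.  Crank-pin speed |V_A| = rω = 4.7111 m/s, perpendicular to OA.
Rod angle: sinφ = −(r/L) sinθ ⇒ φ = -12.646°; ω_rod = −rω cosθ/√(L²−r²sin²θ) = +4.1345 rad/s.
V_P = V_A + ω_rod × AP, with AP = 0.0682 m along the rod.
Components: V_Px = −rω sinθ − a·ω_rod·sinφ = -4.5749 m/s;  V_Py = rω cosθ + a·ω_rod·cosφ = -0.55914 m/s.
|V_P| = √(V_Px² + V_Py²) = 4.609 m/s.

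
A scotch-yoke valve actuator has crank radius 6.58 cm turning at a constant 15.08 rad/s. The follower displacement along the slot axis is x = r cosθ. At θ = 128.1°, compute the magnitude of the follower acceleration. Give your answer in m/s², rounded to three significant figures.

ω = 15.08 rad/s
x = r cosθ ⇒ ẍ = −rω² cosθ (ω constant).
|a| = rω²|cosθ| = 0.0658·(15.08)²·|cos 128.1°| = 9.2329 m/s².

9.23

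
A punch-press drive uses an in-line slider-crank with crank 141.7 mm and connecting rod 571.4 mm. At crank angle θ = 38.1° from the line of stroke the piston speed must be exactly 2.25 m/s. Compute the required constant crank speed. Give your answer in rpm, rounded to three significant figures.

For an in-line slider-crank, |v_piston| = rω|sinθ|·[1 + r cosθ/√(L² − r² sin²θ)].
With r = 0.1417 m, L = 0.5714 m, θ = 38.1°: the bracketed kinematic factor |dx/dθ| = 0.1047 m.
ω = v/|dx/dθ| = 2.25/0.1047 = 21.49 rad/s.
N = 60ω/(2π) = 205.21 rpm.

205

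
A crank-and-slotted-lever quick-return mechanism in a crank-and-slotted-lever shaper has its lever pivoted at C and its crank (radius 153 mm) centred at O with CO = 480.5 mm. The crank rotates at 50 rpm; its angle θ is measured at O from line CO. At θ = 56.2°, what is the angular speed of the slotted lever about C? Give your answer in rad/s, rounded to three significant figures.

ω = 5.236 rad/s (from 50 rpm).
Crank pin A relative to C: A = (d + r cosθ, r sinθ); lever angle φ = atan2(r sinθ, d + r cosθ).
Differentiating tanφ: φ̇ = rω(d cosθ + r)/(d² + r² + 2dr cosθ).
d² + r² + 2dr cosθ = |CA|² = 0.336083 m²;  d cosθ + r = +0.4203 m.
|ω_lever| = |0.153·5.236·+0.4203| / 0.336083 = 1.0019 rad/s.

1.00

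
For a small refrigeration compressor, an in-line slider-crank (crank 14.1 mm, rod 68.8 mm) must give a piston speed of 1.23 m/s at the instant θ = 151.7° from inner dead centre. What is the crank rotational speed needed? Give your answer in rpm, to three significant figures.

2150

For an in-line slider-crank, |v_piston| = rω|sinθ|·[1 + r cosθ/√(L² − r² sin²θ)].
With r = 0.0141 m, L = 0.0688 m, θ = 151.7°: the bracketed kinematic factor |dx/dθ| = 0.0054727 m.
ω = v/|dx/dθ| = 1.23/0.0054727 = 224.75 rad/s.
N = 60ω/(2π) = 2146.2 rpm.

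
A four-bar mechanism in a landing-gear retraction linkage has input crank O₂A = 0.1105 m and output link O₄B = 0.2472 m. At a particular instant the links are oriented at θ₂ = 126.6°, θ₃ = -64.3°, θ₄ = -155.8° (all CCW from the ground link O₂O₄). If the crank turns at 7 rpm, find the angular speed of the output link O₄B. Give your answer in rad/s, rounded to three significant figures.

0.0620

ω₂ = 0.733 rad/s (from 7 rpm).
Differentiating the loop-closure r₂e^{iθ₂}+r₃e^{iθ₃}=r₁+r₄e^{iθ₄} gives r₂ω₂e^{iθ₂}+r₃ω₃e^{iθ₃}=r₄ω₄e^{iθ₄}.
Eliminating the other unknown: ω₄ = r₂ω₂ sin(θ₂−θ₃) / [r₄ sin(θ₄−θ₃)].
Numerator sine = -0.18910; denominator sine = -0.99966.
Result = 0.1105·0.733·(-0.18910) / (0.2472·(-0.99966)) = +0.061983 rad/s; magnitude 0.061983 rad/s.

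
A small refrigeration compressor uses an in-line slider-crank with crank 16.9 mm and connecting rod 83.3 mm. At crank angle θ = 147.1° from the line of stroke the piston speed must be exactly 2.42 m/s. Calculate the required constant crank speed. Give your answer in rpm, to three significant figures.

3040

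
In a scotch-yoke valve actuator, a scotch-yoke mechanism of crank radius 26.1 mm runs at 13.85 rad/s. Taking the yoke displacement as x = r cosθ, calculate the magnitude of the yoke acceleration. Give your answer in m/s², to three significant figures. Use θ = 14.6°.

4.84

ω = 13.85 rad/s
x = r cosθ ⇒ ẍ = −rω² cosθ (ω constant).
|a| = rω²|cosθ| = 0.0261·(13.85)²·|cos 14.6°| = 4.8449 m/s².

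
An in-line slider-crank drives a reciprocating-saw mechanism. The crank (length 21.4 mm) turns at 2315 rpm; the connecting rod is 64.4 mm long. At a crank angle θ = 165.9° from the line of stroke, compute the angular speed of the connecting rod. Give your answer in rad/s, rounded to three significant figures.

78.4

ω = 242.4 rad/s (converted from 2315 rpm).
The rod makes angle φ with the slider axis where L sinφ = r sinθ; differentiating, L cosφ·φ̇ = r ω cosθ.
L cosφ = √(L² − r² sin²θ) = 0.064189 m.
|ω_rod| = r ω |cosθ| / √(L² − r² sin²θ) = 0.0214·242.4·0.96987/0.064189 = 78.388 rad/s.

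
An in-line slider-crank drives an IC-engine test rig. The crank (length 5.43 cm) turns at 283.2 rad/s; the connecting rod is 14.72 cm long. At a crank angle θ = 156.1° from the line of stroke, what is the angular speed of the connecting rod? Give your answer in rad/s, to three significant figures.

96.6

ω = 283.2 rad/s
The rod makes angle φ with the slider axis where L sinφ = r sinθ; differentiating, L cosφ·φ̇ = r ω cosθ.
L cosφ = √(L² − r² sin²θ) = 0.14555 m.
|ω_rod| = r ω |cosθ| / √(L² − r² sin²θ) = 0.0543·283.2·0.91425/0.14555 = 96.596 rad/s.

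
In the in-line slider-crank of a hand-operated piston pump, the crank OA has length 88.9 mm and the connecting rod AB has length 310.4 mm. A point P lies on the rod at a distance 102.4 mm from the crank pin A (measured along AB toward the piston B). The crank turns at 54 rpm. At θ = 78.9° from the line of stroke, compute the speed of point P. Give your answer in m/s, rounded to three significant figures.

ω = 5.655 rad/s.  Crank-pin speed |V_A| = rω = 0.50272 m/s, perpendicular to OA.
Rod angle: sinφ = −(r/L) sinθ ⇒ φ = -16.323°; ω_rod = −rω cosθ/√(L²−r²sin²θ) = -0.3249 rad/s.
V_P = V_A + ω_rod × AP, with AP = 0.1024 m along the rod.
Components: V_Px = −rω sinθ − a·ω_rod·sinφ = -0.50266 m/s;  V_Py = rω cosθ + a·ω_rod·cosφ = +0.064855 m/s.
|V_P| = √(V_Px² + V_Py²) = 0.50683 m/s.

0.507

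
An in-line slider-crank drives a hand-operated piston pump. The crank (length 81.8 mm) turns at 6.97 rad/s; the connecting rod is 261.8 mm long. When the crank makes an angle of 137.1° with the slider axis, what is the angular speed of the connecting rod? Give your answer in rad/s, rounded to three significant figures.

1.63

ω = 6.97 rad/s
The rod makes angle φ with the slider axis where L sinφ = r sinθ; differentiating, L cosφ·φ̇ = r ω cosθ.
L cosφ = √(L² − r² sin²θ) = 0.25581 m.
|ω_rod| = r ω |cosθ| / √(L² − r² sin²θ) = 0.0818·6.97·0.73254/0.25581 = 1.6327 rad/s.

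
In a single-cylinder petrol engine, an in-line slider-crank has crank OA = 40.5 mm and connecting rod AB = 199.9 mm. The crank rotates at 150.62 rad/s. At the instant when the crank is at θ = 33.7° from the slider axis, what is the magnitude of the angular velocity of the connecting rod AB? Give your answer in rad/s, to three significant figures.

25.5

ω = 150.6 rad/s
The rod makes angle φ with the slider axis where L sinφ = r sinθ; differentiating, L cosφ·φ̇ = r ω cosθ.
L cosφ = √(L² − r² sin²θ) = 0.19863 m.
|ω_rod| = r ω |cosθ| / √(L² − r² sin²θ) = 0.0405·150.6·0.83195/0.19863 = 25.55 rad/s.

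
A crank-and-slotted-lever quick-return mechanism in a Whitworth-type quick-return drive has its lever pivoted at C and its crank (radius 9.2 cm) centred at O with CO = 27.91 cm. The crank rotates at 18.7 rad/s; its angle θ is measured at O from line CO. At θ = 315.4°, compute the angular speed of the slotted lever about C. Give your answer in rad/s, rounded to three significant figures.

4.07

ω = 18.7 rad/s
Crank pin A relative to C: A = (d + r cosθ, r sinθ); lever angle φ = atan2(r sinθ, d + r cosθ).
Differentiating tanφ: φ̇ = rω(d cosθ + r)/(d² + r² + 2dr cosθ).
d² + r² + 2dr cosθ = |CA|² = 0.122926 m²;  d cosθ + r = +0.29073 m.
|ω_lever| = |0.092·18.7·+0.29073| / 0.122926 = 4.0688 rad/s.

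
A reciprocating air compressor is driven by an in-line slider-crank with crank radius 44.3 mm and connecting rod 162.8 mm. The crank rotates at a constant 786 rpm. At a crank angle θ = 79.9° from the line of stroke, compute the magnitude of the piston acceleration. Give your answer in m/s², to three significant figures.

26.7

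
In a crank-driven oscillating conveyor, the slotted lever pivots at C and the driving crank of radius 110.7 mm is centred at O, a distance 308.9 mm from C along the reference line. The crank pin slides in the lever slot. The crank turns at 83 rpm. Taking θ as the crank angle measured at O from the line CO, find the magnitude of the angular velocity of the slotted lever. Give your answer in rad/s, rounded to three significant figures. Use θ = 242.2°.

0.424

ω = 8.692 rad/s (from 83 rpm).
Crank pin A relative to C: A = (d + r cosθ, r sinθ); lever angle φ = atan2(r sinθ, d + r cosθ).
Differentiating tanφ: φ̇ = rω(d cosθ + r)/(d² + r² + 2dr cosθ).
d² + r² + 2dr cosθ = |CA|² = 0.0757773 m²;  d cosθ + r = -0.033367 m.
|ω_lever| = |0.1107·8.692·-0.033367| / 0.0757773 = 0.42367 rad/s.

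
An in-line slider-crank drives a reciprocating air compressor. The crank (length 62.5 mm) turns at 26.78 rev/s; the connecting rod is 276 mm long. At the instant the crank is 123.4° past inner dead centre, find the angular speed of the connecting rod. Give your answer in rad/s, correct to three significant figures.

ω = 168.3 rad/s (converted from 26.78 rev/s).
The rod makes angle φ with the slider axis where L sinφ = r sinθ; differentiating, L cosφ·φ̇ = r ω cosθ.
L cosφ = √(L² − r² sin²θ) = 0.27102 m.
|ω_rod| = r ω |cosθ| / √(L² − r² sin²θ) = 0.0625·168.3·0.55048/0.27102 = 21.36 rad/s.

21.4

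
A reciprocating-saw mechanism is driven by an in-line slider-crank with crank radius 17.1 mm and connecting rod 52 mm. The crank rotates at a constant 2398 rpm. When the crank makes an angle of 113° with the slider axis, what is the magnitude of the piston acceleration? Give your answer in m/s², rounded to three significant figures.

674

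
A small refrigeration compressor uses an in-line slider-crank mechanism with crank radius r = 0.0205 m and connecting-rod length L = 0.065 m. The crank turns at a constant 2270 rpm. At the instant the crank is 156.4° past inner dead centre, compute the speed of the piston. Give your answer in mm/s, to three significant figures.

ω = 2π·2270/60 = 237.7 rad/s
For an in-line slider-crank, x = r cosθ + √(L² − r² sin²θ), so v = −rω sinθ·[1 + r cosθ/√(L² − r² sin²θ)].
With r = 0.0205 m, L = 0.065 m, θ = 156.4°: √(L² − r² sin²θ) = 0.06448 m.
v = −0.0205·237.7·0.40035·[1 + 0.0205·-0.91636/0.06448] = -1.3826 m/s.
|v| = 1.3826 m/s = 1382.6 mm/s.

1380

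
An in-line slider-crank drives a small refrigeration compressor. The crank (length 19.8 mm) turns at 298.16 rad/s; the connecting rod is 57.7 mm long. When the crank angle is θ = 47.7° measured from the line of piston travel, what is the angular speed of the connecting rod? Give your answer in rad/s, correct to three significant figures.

ω = 298.2 rad/s
The rod makes angle φ with the slider axis where L sinφ = r sinθ; differentiating, L cosφ·φ̇ = r ω cosθ.
L cosφ = √(L² − r² sin²θ) = 0.055811 m.
|ω_rod| = r ω |cosθ| / √(L² − r² sin²θ) = 0.0198·298.2·0.67301/0.055811 = 71.19 rad/s.

71.2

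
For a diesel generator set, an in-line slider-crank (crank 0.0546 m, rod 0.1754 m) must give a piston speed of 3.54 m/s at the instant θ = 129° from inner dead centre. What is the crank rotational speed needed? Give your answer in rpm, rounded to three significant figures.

For an in-line slider-crank, |v_piston| = rω|sinθ|·[1 + r cosθ/√(L² − r² sin²θ)].
With r = 0.0546 m, L = 0.1754 m, θ = 129°: the bracketed kinematic factor |dx/dθ| = 0.033865 m.
ω = v/|dx/dθ| = 3.54/0.033865 = 104.53 rad/s.
N = 60ω/(2π) = 998.21 rpm.

998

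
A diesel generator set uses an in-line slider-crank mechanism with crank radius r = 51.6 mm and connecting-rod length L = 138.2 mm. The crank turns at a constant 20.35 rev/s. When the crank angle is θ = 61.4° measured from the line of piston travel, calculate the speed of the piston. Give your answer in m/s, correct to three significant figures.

ω = 2π·20.4 = 127.9 rad/s
For an in-line slider-crank, x = r cosθ + √(L² − r² sin²θ), so v = −rω sinθ·[1 + r cosθ/√(L² − r² sin²θ)].
With r = 0.0516 m, L = 0.1382 m, θ = 61.4°: √(L² − r² sin²θ) = 0.13056 m.
v = −0.0516·127.9·0.87798·[1 + 0.0516·0.47869/0.13056] = -6.8886 m/s.
|v| = 6.8886 m/s.

6.89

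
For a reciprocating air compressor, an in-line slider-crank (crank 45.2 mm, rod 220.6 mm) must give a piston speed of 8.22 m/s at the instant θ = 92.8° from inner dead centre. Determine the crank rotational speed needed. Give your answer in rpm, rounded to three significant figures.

For an in-line slider-crank, |v_piston| = rω|sinθ|·[1 + r cosθ/√(L² − r² sin²θ)].
With r = 0.0452 m, L = 0.2206 m, θ = 92.8°: the bracketed kinematic factor |dx/dθ| = 0.044684 m.
ω = v/|dx/dθ| = 8.22/0.044684 = 183.96 rad/s.
N = 60ω/(2π) = 1756.7 rpm.

1760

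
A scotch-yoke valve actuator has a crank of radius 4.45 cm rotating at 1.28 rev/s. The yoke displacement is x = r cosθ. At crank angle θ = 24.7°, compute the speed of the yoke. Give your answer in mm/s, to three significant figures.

150

ω = 8.042 rad/s (from 1.28 rev/s).
x = r cosθ ⇒ ẋ = −rω sinθ.
|v| = rω|sinθ| = 0.0445·8.042·|sin 24.7°| = 0.14955 m/s = 149.55 mm/s.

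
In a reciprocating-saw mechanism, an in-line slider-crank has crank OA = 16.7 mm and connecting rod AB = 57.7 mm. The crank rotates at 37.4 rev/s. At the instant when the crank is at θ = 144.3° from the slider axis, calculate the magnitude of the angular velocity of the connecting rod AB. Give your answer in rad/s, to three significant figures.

ω = 235 rad/s (converted from 37.4 rev/s).
The rod makes angle φ with the slider axis where L sinφ = r sinθ; differentiating, L cosφ·φ̇ = r ω cosθ.
L cosφ = √(L² − r² sin²θ) = 0.056871 m.
|ω_rod| = r ω |cosθ| / √(L² − r² sin²θ) = 0.0167·235·0.81208/0.056871 = 56.037 rad/s.

56.0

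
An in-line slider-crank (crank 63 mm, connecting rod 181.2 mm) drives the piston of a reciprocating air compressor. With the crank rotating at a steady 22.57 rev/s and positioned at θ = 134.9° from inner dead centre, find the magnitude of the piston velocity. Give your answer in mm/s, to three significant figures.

ω = 2π·22.6 = 141.8 rad/s
For an in-line slider-crank, x = r cosθ + √(L² − r² sin²θ), so v = −rω sinθ·[1 + r cosθ/√(L² − r² sin²θ)].
With r = 0.063 m, L = 0.1812 m, θ = 134.9°: √(L² − r² sin²θ) = 0.17562 m.
v = −0.063·141.8·0.70834·[1 + 0.063·-0.70587/0.17562] = -4.7259 m/s.
|v| = 4.7259 m/s = 4725.9 mm/s.

4730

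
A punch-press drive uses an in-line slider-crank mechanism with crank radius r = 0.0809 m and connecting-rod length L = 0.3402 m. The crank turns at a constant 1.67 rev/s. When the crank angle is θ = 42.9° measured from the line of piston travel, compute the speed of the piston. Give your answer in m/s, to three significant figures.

0.680

ω = 2π·1.67 = 10.49 rad/s
For an in-line slider-crank, x = r cosθ + √(L² − r² sin²θ), so v = −rω sinθ·[1 + r cosθ/√(L² − r² sin²θ)].
With r = 0.0809 m, L = 0.3402 m, θ = 42.9°: √(L² − r² sin²θ) = 0.33571 m.
v = −0.0809·10.49·0.68072·[1 + 0.0809·0.73254/0.33571] = -0.67985 m/s.
|v| = 0.67985 m/s.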